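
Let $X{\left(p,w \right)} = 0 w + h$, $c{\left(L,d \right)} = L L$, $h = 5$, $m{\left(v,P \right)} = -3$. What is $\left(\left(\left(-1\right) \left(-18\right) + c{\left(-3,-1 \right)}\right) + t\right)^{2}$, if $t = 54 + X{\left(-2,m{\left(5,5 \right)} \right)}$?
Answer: $7396$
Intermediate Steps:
$c{\left(L,d \right)} = L^{2}$
$X{\left(p,w \right)} = 5$ ($X{\left(p,w \right)} = 0 w + 5 = 0 + 5 = 5$)
$t = 59$ ($t = 54 + 5 = 59$)
$\left(\left(\left(-1\right) \left(-18\right) + c{\left(-3,-1 \right)}\right) + t\right)^{2} = \left(\left(\left(-1\right) \left(-18\right) + \left(-3\right)^{2}\right) + 59\right)^{2} = \left(\left(18 + 9\right) + 59\right)^{2} = \left(27 + 59\right)^{2} = 86^{2} = 7396$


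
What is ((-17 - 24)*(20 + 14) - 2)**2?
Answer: 1948816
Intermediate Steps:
((-17 - 24)*(20 + 14) - 2)**2 = (-41*34 - 2)**2 = (-1394 - 2)**2 = (-1396)**2 = 1948816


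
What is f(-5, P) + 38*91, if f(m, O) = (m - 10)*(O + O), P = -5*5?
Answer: 4208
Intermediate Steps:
P = -25
f(m, O) = 2*O*(-10 + m) (f(m, O) = (-10 + m)*(2*O) = 2*O*(-10 + m))
f(-5, P) + 38*91 = 2*(-25)*(-10 - 5) + 38*91 = 2*(-25)*(-15) + 3458 = 750 + 3458 = 4208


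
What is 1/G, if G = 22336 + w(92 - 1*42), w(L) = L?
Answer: 1/22386 ≈ 4.4671e-5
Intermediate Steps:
G = 22386 (G = 22336 + (92 - 1*42) = 22336 + (92 - 42) = 22336 + 50 = 22386)
1/G = 1/22386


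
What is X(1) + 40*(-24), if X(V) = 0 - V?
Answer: -961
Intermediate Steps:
X(V) = -V
X(1) + 40*(-24) = -1*1 + 40*(-24) = -1 - 960 = -961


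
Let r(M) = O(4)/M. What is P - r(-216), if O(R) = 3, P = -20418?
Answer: -1470095/72 ≈ -20418.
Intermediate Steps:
r(M) = 3/M
P - r(-216) = -20418 - 3/(-216) = -20418 - 3*(-1)/216 = -20418 - 1*(-1/72) = -20418 + 1/72 = -1470095/72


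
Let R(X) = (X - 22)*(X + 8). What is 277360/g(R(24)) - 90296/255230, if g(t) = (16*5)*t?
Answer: 439551733/8167360 ≈ 53.818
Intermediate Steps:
R(X) = (-22 + X)*(8 + X)
g(t) = 80*t
277360/g(R(24)) - 90296/255230 = 277360/((80*(-176 + 24² - 14*24))) - 90296/255230 = 277360/((80*(-176 + 576 - 336))) - 90296*1/255230 = 277360/((80*64)) - 45148/127615 = 277360/5120 - 45148/127615 = 277360*(1/5120) - 45148/127615 = 3467/64 - 45148/127615 = 439551733/8167360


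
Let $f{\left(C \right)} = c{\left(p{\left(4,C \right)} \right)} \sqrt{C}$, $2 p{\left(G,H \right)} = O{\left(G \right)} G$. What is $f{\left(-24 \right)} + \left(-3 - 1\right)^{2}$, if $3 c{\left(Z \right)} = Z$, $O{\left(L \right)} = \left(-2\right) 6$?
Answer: $16 - 16 i \sqrt{6} \approx 16.0 - 39.192 i$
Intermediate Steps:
$O{\left(L \right)} = -12$
$p{\left(G,H \right)} = - 6 G$ ($p{\left(G,H \right)} = \frac{\left(-12\right) G}{2} = - 6 G$)
$c{\left(Z \right)} = \frac{Z}{3}$
$f{\left(C \right)} = - 8 \sqrt{C}$ ($f{\left(C \right)} = \frac{\left(-6\right) 4}{3} \sqrt{C} = \frac{1}{3} \left(-24\right) \sqrt{C} = - 8 \sqrt{C}$)
$f{\left(-24 \right)} + \left(-3 - 1\right)^{2} = - 8 \sqrt{-24} + \left(-3 - 1\right)^{2} = - 8 \cdot 2 i \sqrt{6} + \left(-4\right)^{2} = - 16 i \sqrt{6} + 16 = 16 - 16 i \sqrt{6}$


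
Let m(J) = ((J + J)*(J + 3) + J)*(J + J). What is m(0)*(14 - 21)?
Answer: 0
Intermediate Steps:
m(J) = 2*J*(J + 2*J*(3 + J)) (m(J) = ((2*J)*(3 + J) + J)*(2*J) = (2*J*(3 + J) + J)*(2*J) = (J + 2*J*(3 + J))*(2*J) = 2*J*(J + 2*J*(3 + J)))
m(0)*(14 - 21) = (0²*(14 + 4*0))*(14 - 21) = (0*(14 + 0))*(-7) = (0*14)*(-7) = 0*(-7) = 0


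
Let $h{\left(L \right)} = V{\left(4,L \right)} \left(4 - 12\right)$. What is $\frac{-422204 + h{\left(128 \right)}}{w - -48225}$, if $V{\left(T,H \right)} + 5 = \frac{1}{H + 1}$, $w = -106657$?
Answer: $\frac{13614791}{1884432} \approx 7.2249$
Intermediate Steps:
$V{\left(T,H \right)} = -5 + \frac{1}{1 + H}$ ($V{\left(T,H \right)} = -5 + \frac{1}{H + 1} = -5 + \frac{1}{1 + H}$)
$h{\left(L \right)} = - \frac{8 \left(-4 - 5 L\right)}{1 + L}$ ($h{\left(L \right)} = \frac{-4 - 5 L}{1 + L} \left(4 - 12\right) = \frac{-4 - 5 L}{1 + L} \left(-8\right) = - \frac{8 \left(-4 - 5 L\right)}{1 + L}$)
$\frac{-422204 + h{\left(128 \right)}}{w - -48225} = \frac{-422204 + \frac{8 \left(4 + 5 \cdot 128\right)}{1 + 128}}{-106657 - -48225} = \frac{-422204 + \frac{8 \left(4 + 640\right)}{129}}{-106657 + 48225} = \frac{-422204 + 8 \cdot \frac{1}{129} \cdot 644}{-58432} = \left(-422204 + \frac{5152}{129}\right) \left(- \frac{1}{58432}\right) = \left(- \frac{54459164}{129}\right) \left(- \frac{1}{58432}\right) = \frac{13614791}{1884432}$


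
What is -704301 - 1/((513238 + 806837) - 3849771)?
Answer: -1781667422495/2529696 ≈ -7.0430e+5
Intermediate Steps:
-704301 - 1/((513238 + 806837) - 3849771) = -704301 - 1/(1320075 - 3849771) = -704301 - 1/(-2529696) = -704301 - 1*(-1/2529696) = -704301 + 1/2529696 = -1781667422495/2529696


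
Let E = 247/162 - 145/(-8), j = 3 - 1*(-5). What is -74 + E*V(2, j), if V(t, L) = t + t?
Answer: 745/162 ≈ 4.5988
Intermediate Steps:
j = 8 (j = 3 + 5 = 8)
V(t, L) = 2*t
E = 12733/648 (E = 247*(1/162) - 145*(-1/8) = 247/162 + 145/8 = 12733/648 ≈ 19.650)
-74 + E*V(2, j) = -74 + 12733*(2*2)/648 = -74 + (12733/648)*4 = -74 + 12733/162 = 745/162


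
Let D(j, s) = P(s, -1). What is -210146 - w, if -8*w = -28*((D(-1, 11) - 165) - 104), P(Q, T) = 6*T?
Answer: -418367/2 ≈ -2.0918e+5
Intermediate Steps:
D(j, s) = -6 (D(j, s) = 6*(-1) = -6)
w = -1925/2 (w = -(-7)*((-6 - 165) - 104)/2 = -(-7)*(-171 - 104)/2 = -(-7)*(-275)/2 = -⅛*7700 = -1925/2 ≈ -962.50)
-210146 - w = -210146 - 1*(-1925/2) = -210146 + 1925/2 = -418367/2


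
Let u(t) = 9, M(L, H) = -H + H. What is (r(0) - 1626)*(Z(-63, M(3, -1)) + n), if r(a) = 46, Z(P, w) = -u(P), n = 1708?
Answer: -2684420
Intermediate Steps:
M(L, H) = 0
Z(P, w) = -9 (Z(P, w) = -1*9 = -9)
(r(0) - 1626)*(Z(-63, M(3, -1)) + n) = (46 - 1626)*(-9 + 1708) = -1580*1699 = -2684420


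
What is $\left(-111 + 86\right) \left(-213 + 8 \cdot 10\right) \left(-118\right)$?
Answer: $-392350$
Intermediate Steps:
$\left(-111 + 86\right) \left(-213 + 8 \cdot 10\right) \left(-118\right) = - 25 \left(-213 + 80\right) \left(-118\right) = \left(-25\right) \left(-133\right) \left(-118\right) = 3325 \left(-118\right) = -392350$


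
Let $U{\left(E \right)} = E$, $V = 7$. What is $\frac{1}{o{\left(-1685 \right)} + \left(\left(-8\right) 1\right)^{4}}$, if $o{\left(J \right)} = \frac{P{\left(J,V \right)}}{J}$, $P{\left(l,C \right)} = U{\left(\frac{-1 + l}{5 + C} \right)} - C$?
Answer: $\frac{674}{2760763} \approx 0.00024414$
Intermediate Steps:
$P{\left(l,C \right)} = - C + \frac{-1 + l}{5 + C}$ ($P{\left(l,C \right)} = \frac{-1 + l}{5 + C} - C = - C + \frac{-1 + l}{5 + C}$)
$o{\left(J \right)} = \frac{- \frac{85}{12} + \frac{J}{12}}{J}$ ($o{\left(J \right)} = \frac{\frac{1}{5 + 7} \left(-1 + J - 7 \left(5 + 7\right)\right)}{J} = \frac{\frac{1}{12} \left(-1 + J - 7 \cdot 12\right)}{J} = \frac{\frac{1}{12} \left(-1 + J - 84\right)}{J} = \frac{\frac{1}{12} \left(-85 + J\right)}{J} = \frac{- \frac{85}{12} + \frac{J}{12}}{J}$)
$\frac{1}{o{\left(-1685 \right)} + \left(\left(-8\right) 1\right)^{4}} = \frac{1}{\frac{-85 - 1685}{12 \left(-1685\right)} + \left(\left(-8\right) 1\right)^{4}} = \frac{1}{\frac{1}{12} \left(- \frac{1}{1685}\right) \left(-1770\right) + \left(-8\right)^{4}} = \frac{1}{\frac{59}{674} + 4096} = \frac{1}{\frac{2760763}{674}} = \frac{674}{2760763}$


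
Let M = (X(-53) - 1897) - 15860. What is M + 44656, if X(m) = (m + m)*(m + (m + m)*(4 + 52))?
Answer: 661733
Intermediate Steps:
X(m) = 226*m² (X(m) = (2*m)*(m + (2*m)*56) = (2*m)*(m + 112*m) = (2*m)*(113*m) = 226*m²)
M = 617077 (M = (226*(-53)² - 1897) - 15860 = (226*2809 - 1897) - 15860 = (634834 - 1897) - 15860 = 632937 - 15860 = 617077)
M + 44656 = 617077 + 44656 = 661733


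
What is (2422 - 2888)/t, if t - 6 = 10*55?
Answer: -233/278 ≈ -0.83813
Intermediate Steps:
t = 556 (t = 6 + 10*55 = 6 + 550 = 556)
(2422 - 2888)/t = (2422 - 2888)/556 = -466*1/556 = -233/278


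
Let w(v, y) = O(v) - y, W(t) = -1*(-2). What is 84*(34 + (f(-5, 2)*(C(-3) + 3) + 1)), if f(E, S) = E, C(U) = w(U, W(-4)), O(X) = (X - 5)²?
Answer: -24360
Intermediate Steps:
O(X) = (-5 + X)²
W(t) = 2
w(v, y) = (-5 + v)² - y
C(U) = -2 + (-5 + U)² (C(U) = (-5 + U)² - 1*2 = (-5 + U)² - 2 = -2 + (-5 + U)²)
84*(34 + (f(-5, 2)*(C(-3) + 3) + 1)) = 84*(34 + (-5*((-2 + (-5 - 3)²) + 3) + 1)) = 84*(34 + (-5*((-2 + (-8)²) + 3) + 1)) = 84*(34 + (-5*((-2 + 64) + 3) + 1)) = 84*(34 + (-5*(62 + 3) + 1)) = 84*(34 + (-5*65 + 1)) = 84*(34 + (-325 + 1)) = 84*(34 - 324) = 84*(-290) = -24360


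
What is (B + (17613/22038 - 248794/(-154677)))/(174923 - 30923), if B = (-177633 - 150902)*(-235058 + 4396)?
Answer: 86106187573570160531/163621042848000 ≈ 5.2625e+5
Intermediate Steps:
B = 75780540170 (B = -328535*(-230662) = 75780540170)
(B + (17613/22038 - 248794/(-154677)))/(174923 - 30923) = (75780540170 + (17613/22038 - 248794/(-154677)))/(174923 - 30923) = (75780540170 + (17613*(1/22038) - 248794*(-1/154677)))/144000 = (75780540170 + (5871/7346 + 248794/154677))*(1/144000) = (75780540170 + 2735749391/1136257242)*(1/144000) = (86106187573570160531/1136257242)*(1/144000) = 86106187573570160531/163621042848000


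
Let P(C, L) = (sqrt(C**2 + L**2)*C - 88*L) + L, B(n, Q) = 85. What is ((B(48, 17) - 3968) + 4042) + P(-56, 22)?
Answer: -1755 - 112*sqrt(905) ≈ -5124.3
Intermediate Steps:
P(C, L) = -87*L + C*sqrt(C**2 + L**2) (P(C, L) = (C*sqrt(C**2 + L**2) - 88*L) + L = (-88*L + C*sqrt(C**2 + L**2)) + L = -87*L + C*sqrt(C**2 + L**2))
((B(48, 17) - 3968) + 4042) + P(-56, 22) = ((85 - 3968) + 4042) + (-87*22 - 56*sqrt((-56)**2 + 22**2)) = (-3883 + 4042) + (-1914 - 56*sqrt(3136 + 484)) = 159 + (-1914 - 112*sqrt(905)) = -1755 - 112*sqrt(905)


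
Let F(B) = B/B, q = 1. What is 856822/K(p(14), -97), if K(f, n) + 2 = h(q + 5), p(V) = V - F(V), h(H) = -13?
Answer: -856822/15 ≈ -57121.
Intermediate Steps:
F(B) = 1
p(V) = -1 + V (p(V) = V - 1*1 = V - 1 = -1 + V)
K(f, n) = -15 (K(f, n) = -2 - 13 = -15)
856822/K(p(14), -97) = 856822/(-15) = 856822*(-1/15) = -856822/15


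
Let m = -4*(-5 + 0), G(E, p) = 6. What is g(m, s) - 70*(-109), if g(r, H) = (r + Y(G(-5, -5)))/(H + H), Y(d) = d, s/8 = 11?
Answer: 671453/88 ≈ 7630.1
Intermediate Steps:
s = 88 (s = 8*11 = 88)
m = 20 (m = -4*(-5) = 20)
g(r, H) = (6 + r)/(2*H) (g(r, H) = (r + 6)/(H + H) = (6 + r)/((2*H)) = (6 + r)*(1/(2*H)) = (6 + r)/(2*H))
g(m, s) - 70*(-109) = (½)*(6 + 20)/88 - 70*(-109) = (½)*(1/88)*26 + 7630 = 13/88 + 7630 = 671453/88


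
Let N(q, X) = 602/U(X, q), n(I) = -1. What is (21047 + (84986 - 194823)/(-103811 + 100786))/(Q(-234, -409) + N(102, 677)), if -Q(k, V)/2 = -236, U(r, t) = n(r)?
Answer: -2452962/15125 ≈ -162.18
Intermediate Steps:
U(r, t) = -1
Q(k, V) = 472 (Q(k, V) = -2*(-236) = 472)
N(q, X) = -602 (N(q, X) = 602/(-1) = 602*(-1) = -602)
(21047 + (84986 - 194823)/(-103811 + 100786))/(Q(-234, -409) + N(102, 677)) = (21047 + (84986 - 194823)/(-103811 + 100786))/(472 - 602) = (21047 - 109837/(-3025))/(-130) = (21047 - 109837*(-1/3025))*(-1/130) = (21047 + 109837/3025)*(-1/130) = (63777012/3025)*(-1/130) = -2452962/15125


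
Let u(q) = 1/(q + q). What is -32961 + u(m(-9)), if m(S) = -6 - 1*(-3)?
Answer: -197767/6 ≈ -32961.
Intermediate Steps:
m(S) = -3 (m(S) = -6 + 3 = -3)
u(q) = 1/(2*q)
-32961 + u(m(-9)) = -32961 + (1/2)/(-3) = -32961 + (1/2)*(-1/3) = -32961 - 1/6 = -197767/6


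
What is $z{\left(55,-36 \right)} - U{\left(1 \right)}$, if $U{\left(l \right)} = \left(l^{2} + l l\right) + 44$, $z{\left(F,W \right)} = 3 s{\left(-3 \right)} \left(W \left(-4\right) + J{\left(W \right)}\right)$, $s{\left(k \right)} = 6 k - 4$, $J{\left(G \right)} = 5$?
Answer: $-9880$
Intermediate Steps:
$s{\left(k \right)} = -4 + 6 k$
$z{\left(F,W \right)} = -330 + 264 W$ ($z{\left(F,W \right)} = 3 \left(-4 + 6 \left(-3\right)\right) \left(W \left(-4\right) + 5\right) = 3 \left(-4 - 18\right) \left(- 4 W + 5\right) = 3 \left(-22\right) \left(5 - 4 W\right) = - 66 \left(5 - 4 W\right) = -330 + 264 W$)
$U{\left(l \right)} = 44 + 2 l^{2}$ ($U{\left(l \right)} = \left(l^{2} + l^{2}\right) + 44 = 2 l^{2} + 44 = 44 + 2 l^{2}$)
$z{\left(55,-36 \right)} - U{\left(1 \right)} = \left(-330 + 264 \left(-36\right)\right) - \left(44 + 2 \cdot 1^{2}\right) = \left(-330 - 9504\right) - \left(44 + 2 \cdot 1\right) = -9834 - \left(44 + 2\right) = -9834 - 46 = -9880$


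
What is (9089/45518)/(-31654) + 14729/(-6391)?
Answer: -275610332631/119588622076 ≈ -2.3047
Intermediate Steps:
(9089/45518)/(-31654) + 14729/(-6391) = (9089*(1/45518))*(-1/31654) + 14729*(-1/6391) = (9089/45518)*(-1/31654) - 1339/581 = -9089/1440826772 - 1339/581 = -275610332631/119588622076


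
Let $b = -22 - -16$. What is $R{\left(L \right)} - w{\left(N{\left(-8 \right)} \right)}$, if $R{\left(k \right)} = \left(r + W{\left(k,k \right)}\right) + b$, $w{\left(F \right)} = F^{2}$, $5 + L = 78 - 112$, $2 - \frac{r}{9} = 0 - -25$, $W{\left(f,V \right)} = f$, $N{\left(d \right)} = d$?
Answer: $-316$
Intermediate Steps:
$r = -207$ ($r = 18 - 9 \left(0 - -25\right) = 18 - 9 \left(0 + 25\right) = 18 - 225 = -207$)
$b = -6$ ($b = -22 + 16 = -6$)
$L = -39$ ($L = -5 + \left(78 - 112\right) = -5 - 34 = -39$)
$R{\left(k \right)} = -213 + k$ ($R{\left(k \right)} = \left(-207 + k\right) - 6 = -213 + k$)
$R{\left(L \right)} - w{\left(N{\left(-8 \right)} \right)} = \left(-213 - 39\right) - \left(-8\right)^{2} = -252 - 64 = -316$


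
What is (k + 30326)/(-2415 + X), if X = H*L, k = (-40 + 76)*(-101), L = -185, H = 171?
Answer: -2669/3405 ≈ -0.78385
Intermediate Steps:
k = -3636 (k = 36*(-101) = -3636)
X = -31635 (X = 171*(-185) = -31635)
(k + 30326)/(-2415 + X) = (-3636 + 30326)/(-2415 - 31635) = 26690/(-34050) = 26690*(-1/34050) = -2669/3405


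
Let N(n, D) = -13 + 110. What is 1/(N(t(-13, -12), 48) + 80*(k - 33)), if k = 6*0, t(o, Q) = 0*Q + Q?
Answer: -1/2543 ≈ -0.00039324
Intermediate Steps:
t(o, Q) = Q (t(o, Q) = 0 + Q = Q)
k = 0
N(n, D) = 97
1/(N(t(-13, -12), 48) + 80*(k - 33)) = 1/(97 + 80*(0 - 33)) = 1/(97 + 80*(-33)) = 1/(97 - 2640) = 1/(-2543) = -1/2543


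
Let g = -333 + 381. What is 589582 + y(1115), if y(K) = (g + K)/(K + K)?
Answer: 1314769023/2230 ≈ 5.8958e+5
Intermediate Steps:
g = 48
y(K) = (48 + K)/(2*K) (y(K) = (48 + K)/(K + K) = (48 + K)/((2*K)) = (48 + K)*(1/(2*K)) = (48 + K)/(2*K))
589582 + y(1115) = 589582 + (½)*(48 + 1115)/1115 = 589582 + (½)*(1/1115)*1163 = 589582 + 1163/2230 = 1314769023/2230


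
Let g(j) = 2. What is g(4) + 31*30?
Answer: 932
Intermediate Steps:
g(4) + 31*30 = 2 + 31*30 = 2 + 930 = 932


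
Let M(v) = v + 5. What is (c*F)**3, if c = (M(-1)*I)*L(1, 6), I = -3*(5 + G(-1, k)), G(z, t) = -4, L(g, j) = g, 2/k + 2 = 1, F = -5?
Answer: 216000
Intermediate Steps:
k = -2 (k = 2/(-2 + 1) = 2/(-1) = 2*(-1) = -2)
M(v) = 5 + v
I = -3 (I = -3*(5 - 4) = -3*1 = -3)
c = -12 (c = ((5 - 1)*(-3))*1 = (4*(-3))*1 = -12*1 = -12)
(c*F)**3 = (-12*(-5))**3 = 60**3 = 216000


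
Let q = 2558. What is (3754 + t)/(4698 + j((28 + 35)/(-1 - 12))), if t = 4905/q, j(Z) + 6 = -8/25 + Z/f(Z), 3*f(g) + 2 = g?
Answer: 21376992325/26715017854 ≈ 0.80019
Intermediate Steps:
f(g) = -2/3 + g/3
j(Z) = -158/25 + Z/(-2/3 + Z/3) (j(Z) = -6 + (-8/25 + Z/(-2/3 + Z/3)) = -158/25 + Z/(-2/3 + Z/3))
t = 4905/2558 ≈ 1.9175
(3754 + t)/(4698 + j((28 + 35)/(-1 - 12))) = (3754 + 4905/2558)/(4698 + (316 - 83*(28 + 35)/(-1 - 12))/(25*(-2 + (28 + 35)/(-1 - 12)))) = 9607637/(2558*(4698 + (316 - 5229/(-13))/(25*(-2 + 63/(-13))))) = 9607637/(2558*(4698 + (316 - 5229*(-1)/13)/(25*(-2 + 63*(-1/13))))) = 9607637/(2558*(4698 + (316 - 83*(-63/13))/(25*(-2 - 63/13)))) = 9607637/(2558*(4698 + (316 + 5229/13)/(25*(-89/13)))) = 9607637/(2558*(4698 + (1/25)*(-13/89)*(9337/13))) = 9607637/(2558*(4698 - 9337/2225)) = 9607637/(2558*(10443713/2225)) = (9607637/2558)*(2225/10443713) = 21376992325/26715017854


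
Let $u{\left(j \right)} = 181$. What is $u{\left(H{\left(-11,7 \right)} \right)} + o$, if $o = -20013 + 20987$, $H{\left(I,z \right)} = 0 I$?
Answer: $1155$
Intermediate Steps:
$H{\left(I,z \right)} = 0$
$o = 974$
$u{\left(H{\left(-11,7 \right)} \right)} + o = 181 + 974 = 1155$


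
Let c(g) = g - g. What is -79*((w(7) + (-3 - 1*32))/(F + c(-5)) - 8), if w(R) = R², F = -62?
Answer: 20145/31 ≈ 649.84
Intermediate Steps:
c(g) = 0
-79*((w(7) + (-3 - 1*32))/(F + c(-5)) - 8) = -79*((7² + (-3 - 1*32))/(-62 + 0) - 8) = -79*((49 + (-3 - 32))/(-62) - 8) = -79*((49 - 35)*(-1/62) - 8) = -79*(14*(-1/62) - 8) = -79*(-7/31 - 8) = -79*(-255/31) = 20145/31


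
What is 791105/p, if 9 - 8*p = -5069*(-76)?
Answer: -1265768/77047 ≈ -16.429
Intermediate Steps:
p = -385235/8 (p = 9/8 - (-5069)*(-76)/8 = 9/8 - 1/8*385244 = 9/8 - 96311/2 = -385235/8 ≈ -48154.)
791105/p = 791105/(-385235/8) = 791105*(-8/385235) = -1265768/77047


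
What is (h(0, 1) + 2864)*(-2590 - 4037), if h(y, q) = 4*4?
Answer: -19085760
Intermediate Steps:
h(y, q) = 16
(h(0, 1) + 2864)*(-2590 - 4037) = (16 + 2864)*(-2590 - 4037) = 2880*(-6627) = -19085760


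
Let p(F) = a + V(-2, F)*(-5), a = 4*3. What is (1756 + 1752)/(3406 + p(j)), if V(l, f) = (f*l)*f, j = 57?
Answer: 877/8977 ≈ 0.097694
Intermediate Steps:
V(l, f) = l*f**2
a = 12
p(F) = 12 + 10*F**2 (p(F) = 12 - 2*F**2*(-5) = 12 + 10*F**2)
(1756 + 1752)/(3406 + p(j)) = (1756 + 1752)/(3406 + (12 + 10*57**2)) = 3508/(3406 + (12 + 10*3249)) = 3508/(3406 + (12 + 32490)) = 3508/(3406 + 32502) = 3508/35908 = 3508*(1/35908) = 877/8977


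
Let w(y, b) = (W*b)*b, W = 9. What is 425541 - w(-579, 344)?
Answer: -639483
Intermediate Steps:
w(y, b) = 9*b² (w(y, b) = (9*b)*b = 9*b²)
425541 - w(-579, 344) = 425541 - 9*344² = 425541 - 9*118336 = 425541 - 1*1065024 = 425541 - 1065024 = -639483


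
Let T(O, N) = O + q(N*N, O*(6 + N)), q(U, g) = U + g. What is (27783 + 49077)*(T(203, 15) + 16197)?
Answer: 1605451680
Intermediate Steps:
T(O, N) = O + N**2 + O*(6 + N) (T(O, N) = O + (N*N + O*(6 + N)) = O + (N**2 + O*(6 + N)) = O + N**2 + O*(6 + N))
(27783 + 49077)*(T(203, 15) + 16197) = (27783 + 49077)*((203 + 15**2 + 203*(6 + 15)) + 16197) = 76860*((203 + 225 + 203*21) + 16197) = 76860*((203 + 225 + 4263) + 16197) = 76860*(4691 + 16197) = 76860*20888 = 1605451680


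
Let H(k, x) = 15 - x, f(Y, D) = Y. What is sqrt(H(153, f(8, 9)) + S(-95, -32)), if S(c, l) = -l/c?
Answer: sqrt(60135)/95 ≈ 2.5813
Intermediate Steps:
S(c, l) = -l/c
sqrt(H(153, f(8, 9)) + S(-95, -32)) = sqrt((15 - 1*8) - 1*(-32)/(-95)) = sqrt((15 - 8) - 1*(-32)*(-1/95)) = sqrt(7 - 32/95) = sqrt(633/95) = sqrt(60135)/95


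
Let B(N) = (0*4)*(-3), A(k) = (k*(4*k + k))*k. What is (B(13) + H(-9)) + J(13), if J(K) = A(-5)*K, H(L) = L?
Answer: -8134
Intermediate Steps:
A(k) = 5*k**3 (A(k) = (k*(5*k))*k = (5*k**2)*k = 5*k**3)
B(N) = 0 (B(N) = 0*(-3) = 0)
J(K) = -625*K (J(K) = (5*(-5)**3)*K = (5*(-125))*K = -625*K)
(B(13) + H(-9)) + J(13) = (0 - 9) - 625*13 = -9 - 8125 = -8134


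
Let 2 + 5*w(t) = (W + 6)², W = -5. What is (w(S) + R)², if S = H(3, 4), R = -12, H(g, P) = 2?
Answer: 3721/25 ≈ 148.84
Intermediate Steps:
S = 2
w(t) = -⅕ (w(t) = -⅖ + (-5 + 6)²/5 = -⅖ + (⅕)*1² = -⅖ + (⅕)*1 = -⅖ + ⅕ = -⅕)
(w(S) + R)² = (-⅕ - 12)² = (-61/5)² = 3721/25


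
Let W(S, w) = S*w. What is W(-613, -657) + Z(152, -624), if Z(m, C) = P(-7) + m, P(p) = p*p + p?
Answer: 402935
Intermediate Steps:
P(p) = p + p² (P(p) = p² + p = p + p²)
Z(m, C) = 42 + m (Z(m, C) = -7*(1 - 7) + m = -7*(-6) + m = 42 + m)
W(-613, -657) + Z(152, -624) = -613*(-657) + (42 + 152) = 402741 + 194 = 402935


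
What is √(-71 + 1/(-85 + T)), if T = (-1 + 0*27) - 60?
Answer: I*√1513582/146 ≈ 8.4266*I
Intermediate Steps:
T = -61 (T = (-1 + 0) - 60 = -1 - 60 = -61)
√(-71 + 1/(-85 + T)) = √(-71 + 1/(-85 - 61)) = √(-71 + 1/(-146)) = √(-71 - 1/146) = √(-10367/146) = I*√1513582/146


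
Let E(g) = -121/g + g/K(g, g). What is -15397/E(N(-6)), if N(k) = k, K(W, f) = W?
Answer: -92382/127 ≈ -727.42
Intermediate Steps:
E(g) = 1 - 121/g (E(g) = -121/g + g/g = -121/g + 1 = 1 - 121/g)
-15397/E(N(-6)) = -15397*(-6/(-121 - 6)) = -15397/((-1/6*(-127))) = -15397/127/6 = -15397*6/127 = -92382/127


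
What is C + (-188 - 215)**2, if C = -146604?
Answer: 15805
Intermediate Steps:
C + (-188 - 215)**2 = -146604 + (-188 - 215)**2 = -146604 + (-403)**2 = -146604 + 162409 = 15805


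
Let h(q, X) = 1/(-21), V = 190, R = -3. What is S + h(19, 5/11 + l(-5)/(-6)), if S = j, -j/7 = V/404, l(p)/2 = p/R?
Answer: -14167/4242 ≈ -3.3397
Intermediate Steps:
l(p) = -2*p/3 (l(p) = 2*(p/(-3)) = 2*(p*(-⅓)) = 2*(-p/3) = -2*p/3)
h(q, X) = -1/21
j = -665/202 (j = -1330/404 = -7*95/202 = -665/202 ≈ -3.2921)
S = -665/202 ≈ -3.2921
S + h(19, 5/11 + l(-5)/(-6)) = -665/202 - 1/21 = -14167/4242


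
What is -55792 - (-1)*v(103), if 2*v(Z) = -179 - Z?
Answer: -55933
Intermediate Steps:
v(Z) = -179/2 - Z/2 (v(Z) = (-179 - Z)/2 = -179/2 - Z/2)
-55792 - (-1)*v(103) = -55792 - (-1)*(-179/2 - 1/2*103) = -55792 - (-1)*(-179/2 - 103/2) = -55792 - (-1)*(-141) = -55792 - 1*141 = -55792 - 141 = -55933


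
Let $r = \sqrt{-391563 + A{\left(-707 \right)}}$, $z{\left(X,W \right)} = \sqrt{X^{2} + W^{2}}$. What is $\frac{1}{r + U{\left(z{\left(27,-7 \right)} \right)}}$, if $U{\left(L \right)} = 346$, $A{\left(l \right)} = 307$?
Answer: $\frac{173}{255486} - \frac{i \sqrt{97814}}{255486} \approx 0.00067714 - 0.0012241 i$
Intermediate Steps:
$z{\left(X,W \right)} = \sqrt{W^{2} + X^{2}}$
$r = 2 i \sqrt{97814}$ ($r = \sqrt{-391563 + 307} = \sqrt{-391256} = 2 i \sqrt{97814} \approx 625.5 i$)
$\frac{1}{r + U{\left(z{\left(27,-7 \right)} \right)}} = \frac{1}{2 i \sqrt{97814} + 346} = \frac{1}{346 + 2 i \sqrt{97814}}$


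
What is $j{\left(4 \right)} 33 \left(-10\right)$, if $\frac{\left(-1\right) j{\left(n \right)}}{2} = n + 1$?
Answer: $3300$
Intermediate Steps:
$j{\left(n \right)} = -2 - 2 n$ ($j{\left(n \right)} = - 2 \left(n + 1\right) = - 2 \left(1 + n\right) = -2 - 2 n$)
$j{\left(4 \right)} 33 \left(-10\right) = \left(-2 - 8\right) 33 \left(-10\right) = \left(-10\right) 33 \left(-10\right) = \left(-330\right) \left(-10\right) = 3300$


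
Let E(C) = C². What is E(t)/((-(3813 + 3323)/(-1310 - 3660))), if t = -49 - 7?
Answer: 487060/223 ≈ 2184.1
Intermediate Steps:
t = -56
E(t)/((-(3813 + 3323)/(-1310 - 3660))) = (-56)²/((-(3813 + 3323)/(-1310 - 3660))) = 3136/((-7136/(-4970))) = 3136/((-7136*(-1)/4970)) = 3136/((-1*(-3568/2485))) = 3136/(3568/2485) = 3136*(2485/3568) = 487060/223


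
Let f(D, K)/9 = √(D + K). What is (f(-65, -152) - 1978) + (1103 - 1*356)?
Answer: -1231 + 9*I*√217 ≈ -1231.0 + 132.58*I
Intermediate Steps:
f(D, K) = 9*√(D + K)
(f(-65, -152) - 1978) + (1103 - 1*356) = (9*√(-65 - 152) - 1978) + (1103 - 1*356) = (9*√(-217) - 1978) + (1103 - 356) = (9*(I*√217) - 1978) + 747 = (9*I*√217 - 1978) + 747 = (-1978 + 9*I*√217) + 747 = -1231 + 9*I*√217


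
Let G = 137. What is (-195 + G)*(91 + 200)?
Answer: -16878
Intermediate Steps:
(-195 + G)*(91 + 200) = (-195 + 137)*(91 + 200) = -58*291 = -16878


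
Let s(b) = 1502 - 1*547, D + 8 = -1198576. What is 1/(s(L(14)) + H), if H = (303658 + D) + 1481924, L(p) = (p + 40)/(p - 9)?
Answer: 1/587953 ≈ 1.7008e-6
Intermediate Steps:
D = -1198584 (D = -8 - 1198576 = -1198584)
L(p) = (40 + p)/(-9 + p)
s(b) = 955 (s(b) = 1502 - 547 = 955)
H = 586998 (H = (303658 - 1198584) + 1481924 = -894926 + 1481924 = 586998)
1/(s(L(14)) + H) = 1/(955 + 586998) = 1/587953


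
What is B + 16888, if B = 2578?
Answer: 19466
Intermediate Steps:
B + 16888 = 2578 + 16888 = 19466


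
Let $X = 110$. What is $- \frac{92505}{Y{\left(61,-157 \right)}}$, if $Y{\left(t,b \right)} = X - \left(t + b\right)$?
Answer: $- \frac{92505}{206} \approx -449.05$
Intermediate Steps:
$Y{\left(t,b \right)} = 110 - b - t$ ($Y{\left(t,b \right)} = 110 - \left(t + b\right) = 110 - \left(b + t\right) = 110 - b - t$)
$- \frac{92505}{Y{\left(61,-157 \right)}} = - \frac{92505}{110 - -157 - 61} = - \frac{92505}{110 + 157 - 61} = - \frac{92505}{206}$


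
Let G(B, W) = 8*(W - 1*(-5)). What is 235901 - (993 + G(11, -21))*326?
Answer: -46089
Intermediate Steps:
G(B, W) = 40 + 8*W (G(B, W) = 8*(W + 5) = 8*(5 + W) = 40 + 8*W)
235901 - (993 + G(11, -21))*326 = 235901 - (993 + (40 + 8*(-21)))*326 = 235901 - (993 + (40 - 168))*326 = 235901 - (993 - 128)*326 = 235901 - 865*326 = 235901 - 1*281990 = 235901 - 281990 = -46089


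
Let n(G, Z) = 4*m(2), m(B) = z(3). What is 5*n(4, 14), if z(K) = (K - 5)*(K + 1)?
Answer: -160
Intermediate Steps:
z(K) = (1 + K)*(-5 + K) (z(K) = (-5 + K)*(1 + K) = (1 + K)*(-5 + K))
m(B) = -8 (m(B) = -5 + 3**2 - 4*3 = -5 + 9 - 12 = -8)
n(G, Z) = -32 (n(G, Z) = 4*(-8) = -32)
5*n(4, 14) = 5*(-32) = -160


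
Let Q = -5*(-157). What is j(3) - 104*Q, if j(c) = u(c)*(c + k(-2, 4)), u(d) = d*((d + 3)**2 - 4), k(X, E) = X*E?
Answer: -82120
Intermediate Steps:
k(X, E) = E*X
u(d) = d*(-4 + (3 + d)**2) (u(d) = d*((3 + d)**2 - 4) = d*(-4 + (3 + d)**2))
Q = 785
j(c) = c*(-8 + c)*(-4 + (3 + c)**2) (j(c) = (c*(-4 + (3 + c)**2))*(c + 4*(-2)) = (c*(-4 + (3 + c)**2))*(c - 8) = (c*(-4 + (3 + c)**2))*(-8 + c) = c*(-8 + c)*(-4 + (3 + c)**2))
j(3) - 104*Q = 3*(-8 + 3)*(-4 + (3 + 3)**2) - 104*785 = 3*(-5)*(-4 + 6**2) - 81640 = 3*(-5)*(-4 + 36) - 81640 = 3*(-5)*32 - 81640 = -480 - 81640 = -82120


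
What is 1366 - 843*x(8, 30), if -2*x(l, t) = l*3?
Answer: 11482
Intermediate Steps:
x(l, t) = -3*l/2 (x(l, t) = -l*3/2 = -3*l/2)
1366 - 843*x(8, 30) = 1366 - (-2529)*8/2 = 1366 - 843*(-12) = 1366 + 10116 = 11482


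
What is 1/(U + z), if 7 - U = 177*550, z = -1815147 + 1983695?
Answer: 1/71205 ≈ 1.4044e-5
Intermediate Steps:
z = 168548
U = -97343 (U = 7 - 177*550 = 7 - 1*97350 = 7 - 97350 = -97343)
1/(U + z) = 1/(-97343 + 168548) = 1/71205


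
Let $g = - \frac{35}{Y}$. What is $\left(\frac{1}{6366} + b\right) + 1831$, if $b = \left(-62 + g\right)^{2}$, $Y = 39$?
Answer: $\frac{18678184027}{3227562} \approx 5787.1$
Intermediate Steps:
$g = - \frac{35}{39} \approx -0.89744$
$b = \frac{6017209}{1521}$ ($b = \left(-62 - \frac{35}{39}\right)^{2} = \left(- \frac{2453}{39}\right)^{2} = \frac{6017209}{1521} \approx 3956.1$)
$\left(\frac{1}{6366} + b\right) + 1831 = \left(\frac{1}{6366} + \frac{6017209}{1521}\right) + 1831 = \frac{12768518005}{3227562} + 1831 = \frac{18678184027}{3227562}$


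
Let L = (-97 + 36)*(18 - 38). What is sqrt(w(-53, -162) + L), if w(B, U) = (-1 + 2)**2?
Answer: sqrt(1221) ≈ 34.943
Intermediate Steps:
w(B, U) = 1 (w(B, U) = 1**2 = 1)
L = 1220 (L = -61*(-20) = 1220)
sqrt(w(-53, -162) + L) = sqrt(1 + 1220) = sqrt(1221)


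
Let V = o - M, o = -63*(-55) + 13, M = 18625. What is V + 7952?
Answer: -7195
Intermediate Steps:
o = 3478 (o = 3465 + 13 = 3478)
V = -15147 (V = 3478 - 1*18625 = 3478 - 18625 = -15147)
V + 7952 = -15147 + 7952 = -7195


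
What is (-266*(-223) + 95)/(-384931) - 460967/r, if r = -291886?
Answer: 160098665359/112355969866 ≈ 1.4249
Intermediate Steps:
(-266*(-223) + 95)/(-384931) - 460967/r = (-266*(-223) + 95)/(-384931) - 460967/(-291886) = (59318 + 95)*(-1/384931) - 460967*(-1/291886) = 59413*(-1/384931) + 460967/291886 = -59413/384931 + 460967/291886 = 160098665359/112355969866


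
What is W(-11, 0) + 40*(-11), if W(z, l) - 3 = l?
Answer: -437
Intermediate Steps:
W(z, l) = 3 + l
W(-11, 0) + 40*(-11) = (3 + 0) + 40*(-11) = 3 - 440 = -437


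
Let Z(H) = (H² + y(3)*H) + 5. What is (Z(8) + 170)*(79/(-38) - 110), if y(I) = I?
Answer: -1120117/38 ≈ -29477.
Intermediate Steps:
Z(H) = 5 + H² + 3*H (Z(H) = (H² + 3*H) + 5 = 5 + H² + 3*H)
(Z(8) + 170)*(79/(-38) - 110) = ((5 + 8² + 3*8) + 170)*(79/(-38) - 110) = ((5 + 64 + 24) + 170)*(79*(-1/38) - 110) = (93 + 170)*(-79/38 - 110) = 263*(-4259/38) = -1120117/38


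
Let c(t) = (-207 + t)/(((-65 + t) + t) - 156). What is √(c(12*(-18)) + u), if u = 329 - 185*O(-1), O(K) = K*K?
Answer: 3*√6853235/653 ≈ 12.027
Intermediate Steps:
O(K) = K²
u = 144 (u = 329 - 185*(-1)² = 329 - 185*1 = 329 - 185 = 144)
c(t) = (-207 + t)/(-221 + 2*t) (c(t) = (-207 + t)/((-65 + 2*t) - 156) = (-207 + t)/(-221 + 2*t))
√(c(12*(-18)) + u) = √((-207 + 12*(-18))/(-221 + 2*(12*(-18))) + 144) = √((-207 - 216)/(-221 + 2*(-216)) + 144) = √(-423/(-221 - 432) + 144) = √(-423/(-653) + 144) = √(-1/653*(-423) + 144) = √(423/653 + 144) = √(94455/653) = 3*√6853235/653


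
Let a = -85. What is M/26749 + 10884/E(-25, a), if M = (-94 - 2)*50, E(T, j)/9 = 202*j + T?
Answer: -344653372/1379847165 ≈ -0.24978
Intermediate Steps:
E(T, j) = 9*T + 1818*j (E(T, j) = 9*(202*j + T) = 9*(T + 202*j) = 9*T + 1818*j)
M = -4800 (M = -96*50 = -4800)
M/26749 + 10884/E(-25, a) = -4800/26749 + 10884/(9*(-25) + 1818*(-85)) = -4800*1/26749 + 10884/(-225 - 154530) = -4800/26749 + 10884/(-154755) = -4800/26749 + 10884*(-1/154755) = -4800/26749 - 3628/51585 = -344653372/1379847165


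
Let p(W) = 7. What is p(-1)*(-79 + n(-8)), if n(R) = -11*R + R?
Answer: 7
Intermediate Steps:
n(R) = -10*R
p(-1)*(-79 + n(-8)) = 7*(-79 - 10*(-8)) = 7*(-79 + 80) = 7*1 = 7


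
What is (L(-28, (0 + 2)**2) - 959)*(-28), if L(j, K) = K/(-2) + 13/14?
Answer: 26882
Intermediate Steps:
L(j, K) = 13/14 - K/2 (L(j, K) = K*(-1/2) + 13*(1/14) = -K/2 + 13/14 = 13/14 - K/2)
(L(-28, (0 + 2)**2) - 959)*(-28) = ((13/14 - (0 + 2)**2/2) - 959)*(-28) = ((13/14 - 1/2*2**2) - 959)*(-28) = ((13/14 - 1/2*4) - 959)*(-28) = ((13/14 - 2) - 959)*(-28) = (-15/14 - 959)*(-28) = -13441/14*(-28) = 26882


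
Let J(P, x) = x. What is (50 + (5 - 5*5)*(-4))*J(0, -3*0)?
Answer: 0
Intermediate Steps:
(50 + (5 - 5*5)*(-4))*J(0, -3*0) = (50 + (5 - 5*5)*(-4))*(-3*0) = (50 + (5 - 25)*(-4))*0 = (50 - 20*(-4))*0 = (50 + 80)*0 = 130*0 = 0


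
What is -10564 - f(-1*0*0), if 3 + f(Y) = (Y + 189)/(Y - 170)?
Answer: -1795181/170 ≈ -10560.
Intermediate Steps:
f(Y) = -3 + (189 + Y)/(-170 + Y) (f(Y) = -3 + (Y + 189)/(Y - 170) = -3 + (189 + Y)/(-170 + Y))
-10564 - f(-1*0*0) = -10564 - (699 - 2*(-1*0)*0)/(-170 - 1*0*0) = -10564 - (699 - 0*0)/(-170 + 0*0) = -10564 - (699 - 2*0)/(-170 + 0) = -10564 - (699 + 0)/(-170) = -10564 - (-1)*699/170 = -10564 - 1*(-699/170) = -10564 + 699/170 = -1795181/170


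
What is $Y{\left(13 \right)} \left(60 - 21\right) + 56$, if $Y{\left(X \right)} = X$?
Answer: $563$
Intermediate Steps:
$Y{\left(13 \right)} \left(60 - 21\right) + 56 = 13 \left(60 - 21\right) + 56 = 13 \cdot 39 + 56 = 507 + 56 = 563$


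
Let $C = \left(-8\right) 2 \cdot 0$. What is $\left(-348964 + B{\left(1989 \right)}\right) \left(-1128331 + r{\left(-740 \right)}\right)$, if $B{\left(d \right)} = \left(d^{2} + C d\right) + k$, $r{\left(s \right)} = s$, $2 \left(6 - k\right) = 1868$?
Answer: $-4071688583259$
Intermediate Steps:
$k = -928$ ($k = 6 - 934 = -928$)
$C = 0$ ($C = \left(-16\right) 0 = 0$)
$B{\left(d \right)} = -928 + d^{2}$ ($B{\left(d \right)} = \left(d^{2} + 0 d\right) - 928 = \left(d^{2} + 0\right) - 928 = d^{2} - 928 = -928 + d^{2}$)
$\left(-348964 + B{\left(1989 \right)}\right) \left(-1128331 + r{\left(-740 \right)}\right) = \left(-348964 - \left(928 - 1989^{2}\right)\right) \left(-1128331 - 740\right) = \left(-348964 + \left(-928 + 3956121\right)\right) \left(-1129071\right) = \left(-348964 + 3955193\right) \left(-1129071\right) = 3606229 \left(-1129071\right) = -4071688583259$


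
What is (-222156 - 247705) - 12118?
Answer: -481979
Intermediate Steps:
(-222156 - 247705) - 12118 = -469861 - 12118 = -481979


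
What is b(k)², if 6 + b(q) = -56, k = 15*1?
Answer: 3844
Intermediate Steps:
k = 15
b(q) = -62 (b(q) = -6 - 56 = -62)
b(k)² = (-62)² = 3844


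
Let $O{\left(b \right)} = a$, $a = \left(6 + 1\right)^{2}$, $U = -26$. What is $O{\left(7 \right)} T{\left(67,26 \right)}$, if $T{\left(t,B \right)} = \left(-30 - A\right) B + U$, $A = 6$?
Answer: $-47138$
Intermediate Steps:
$a = 49$ ($a = 7^{2} = 49$)
$O{\left(b \right)} = 49$
$T{\left(t,B \right)} = -26 - 36 B$ ($T{\left(t,B \right)} = \left(-30 - 6\right) B - 26 = - 36 B - 26 = -26 - 36 B$)
$O{\left(7 \right)} T{\left(67,26 \right)} = 49 \left(-26 - 936\right) = 49 \left(-962\right) = -47138$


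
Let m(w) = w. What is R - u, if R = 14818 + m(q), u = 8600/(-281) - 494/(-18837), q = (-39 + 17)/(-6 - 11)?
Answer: 102788934106/6921873 ≈ 14850.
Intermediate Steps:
q = 22/17 (q = -22/(-17) = -22*(-1/17) = 22/17 ≈ 1.2941)
u = -12450722/407169 (u = 8600*(-1/281) - 494*(-1/18837) = -8600/281 + 38/1449 = -12450722/407169 ≈ -30.579)
R = 251928/17 (R = 14818 + 22/17 = 251928/17 ≈ 14819.)
R - u = 251928/17 - 1*(-12450722/407169) = 251928/17 + 12450722/407169 = 102788934106/6921873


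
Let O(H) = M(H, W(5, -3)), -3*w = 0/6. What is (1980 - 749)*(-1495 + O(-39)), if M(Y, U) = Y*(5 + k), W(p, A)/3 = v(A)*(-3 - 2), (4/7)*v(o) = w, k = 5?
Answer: -2320435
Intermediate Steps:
w = 0 (w = -0/6 = -⅓*0 = 0)
v(o) = 0 (v(o) = (7/4)*0 = 0)
W(p, A) = 0 (W(p, A) = 3*(0*(-3 - 2)) = 3*(0*(-5)) = 3*0 = 0)
M(Y, U) = 10*Y (M(Y, U) = Y*(5 + 5) = Y*10 = 10*Y)
O(H) = 10*H
(1980 - 749)*(-1495 + O(-39)) = (1980 - 749)*(-1495 + 10*(-39)) = 1231*(-1495 - 390) = 1231*(-1885) = -2320435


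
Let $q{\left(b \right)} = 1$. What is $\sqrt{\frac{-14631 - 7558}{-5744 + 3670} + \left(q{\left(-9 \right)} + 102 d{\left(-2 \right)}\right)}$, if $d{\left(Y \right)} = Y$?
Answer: $\frac{i \sqrt{827179642}}{2074} \approx 13.867 i$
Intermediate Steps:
$\sqrt{\frac{-14631 - 7558}{-5744 + 3670} + \left(q{\left(-9 \right)} + 102 d{\left(-2 \right)}\right)} = \sqrt{\frac{-14631 - 7558}{-5744 + 3670} + \left(1 + 102 \left(-2\right)\right)} = \sqrt{- \frac{22189}{-2074} + \left(1 - 204\right)} = \sqrt{\left(-22189\right) \left(- \frac{1}{2074}\right) - 203} = \sqrt{\frac{22189}{2074} - 203} = \sqrt{- \frac{398833}{2074}} = \frac{i \sqrt{827179642}}{2074}$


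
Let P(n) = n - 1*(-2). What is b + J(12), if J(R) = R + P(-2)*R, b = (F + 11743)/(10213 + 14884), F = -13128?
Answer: 299779/25097 ≈ 11.945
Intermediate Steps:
P(n) = 2 + n (P(n) = n + 2 = 2 + n)
b = -1385/25097 (b = (-13128 + 11743)/(10213 + 14884) = -1385/25097 ≈ -0.055186)
J(R) = R (J(R) = R + (2 - 2)*R = R + 0*R = R + 0 = R)
b + J(12) = -1385/25097 + 12 = 299779/25097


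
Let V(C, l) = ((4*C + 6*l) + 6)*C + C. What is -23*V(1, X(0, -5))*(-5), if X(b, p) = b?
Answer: 1265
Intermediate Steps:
V(C, l) = C + C*(6 + 4*C + 6*l) (V(C, l) = (6 + 4*C + 6*l)*C + C = C*(6 + 4*C + 6*l) + C = C + C*(6 + 4*C + 6*l))
-23*V(1, X(0, -5))*(-5) = -23*(7 + 4*1 + 6*0)*(-5) = -23*(7 + 4 + 0)*(-5) = -23*11*(-5) = -253*(-5) = 1265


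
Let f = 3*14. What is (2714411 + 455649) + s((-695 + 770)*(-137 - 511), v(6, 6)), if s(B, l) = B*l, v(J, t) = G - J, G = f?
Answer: 1420460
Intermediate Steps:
f = 42
G = 42
v(J, t) = 42 - J
(2714411 + 455649) + s((-695 + 770)*(-137 - 511), v(6, 6)) = (2714411 + 455649) + ((-695 + 770)*(-137 - 511))*(42 - 1*6) = 3170060 + (75*(-648))*(42 - 6) = 3170060 - 48600*36 = 3170060 - 1749600 = 1420460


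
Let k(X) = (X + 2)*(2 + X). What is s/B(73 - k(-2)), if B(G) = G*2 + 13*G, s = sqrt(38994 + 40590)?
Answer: 4*sqrt(4974)/1095 ≈ 0.25763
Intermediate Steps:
k(X) = (2 + X)**2 (k(X) = (2 + X)*(2 + X) = (2 + X)**2)
s = 4*sqrt(4974) (s = sqrt(79584) = 4*sqrt(4974) ≈ 282.11)
B(G) = 15*G (B(G) = 2*G + 13*G = 15*G)
s/B(73 - k(-2)) = (4*sqrt(4974))/((15*(73 - (2 - 2)**2))) = (4*sqrt(4974))/((15*(73 - 1*0**2))) = (4*sqrt(4974))/((15*(73 - 1*0))) = (4*sqrt(4974))/((15*(73 + 0))) = (4*sqrt(4974))/((15*73)) = (4*sqrt(4974))/1095 = (4*sqrt(4974))*(1/1095) = 4*sqrt(4974)/1095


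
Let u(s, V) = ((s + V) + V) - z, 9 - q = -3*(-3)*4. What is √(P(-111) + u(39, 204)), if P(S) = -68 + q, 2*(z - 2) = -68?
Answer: 8*√6 ≈ 19.596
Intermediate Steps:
z = -32 (z = 2 + (½)*(-68) = 2 - 34 = -32)
q = -27 (q = 9 - (-3*(-3))*4 = 9 - 9*4 = 9 - 1*36 = 9 - 36 = -27)
P(S) = -95 (P(S) = -68 - 27 = -95)
u(s, V) = 32 + s + 2*V (u(s, V) = ((s + V) + V) - 1*(-32) = ((V + s) + V) + 32 = (s + 2*V) + 32 = 32 + s + 2*V)
√(P(-111) + u(39, 204)) = √(-95 + (32 + 39 + 2*204)) = √(-95 + (32 + 39 + 408)) = √(-95 + 479) = √384 = 8*√6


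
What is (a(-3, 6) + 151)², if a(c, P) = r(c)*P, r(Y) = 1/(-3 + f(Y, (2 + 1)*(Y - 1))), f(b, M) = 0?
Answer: 22201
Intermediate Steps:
r(Y) = -⅓ (r(Y) = 1/(-3 + 0) = 1/(-3) = -⅓)
a(c, P) = -P/3
(a(-3, 6) + 151)² = (-⅓*6 + 151)² = (-2 + 151)² = 149² = 22201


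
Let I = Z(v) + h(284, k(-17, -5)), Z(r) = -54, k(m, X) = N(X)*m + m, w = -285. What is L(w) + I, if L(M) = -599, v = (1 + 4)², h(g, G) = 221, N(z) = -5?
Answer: -432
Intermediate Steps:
k(m, X) = -4*m (k(m, X) = -5*m + m = -4*m)
v = 25 (v = 5² = 25)
I = 167 (I = -54 + 221 = 167)
L(w) + I = -599 + 167 = -432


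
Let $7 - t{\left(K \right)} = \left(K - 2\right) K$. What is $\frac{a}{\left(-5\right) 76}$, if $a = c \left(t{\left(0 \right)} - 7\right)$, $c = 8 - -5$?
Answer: $0$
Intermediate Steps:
$t{\left(K \right)} = 7 - K \left(-2 + K\right)$ ($t{\left(K \right)} = 7 - \left(K - 2\right) K = 7 - \left(-2 + K\right) K = 7 - K \left(-2 + K\right)$)
$c = 13$ ($c = 8 + 5 = 13$)
$a = 0$ ($a = 13 \left(\left(7 - 0^{2} + 2 \cdot 0\right) - 7\right) = 13 \left(\left(7 - 0 + 0\right) - 7\right) = 13 \left(\left(7 + 0 + 0\right) - 7\right) = 13 \left(7 - 7\right) = 13 \cdot 0 = 0$)
$\frac{a}{\left(-5\right) 76} = \frac{0}{\left(-5\right) 76} = \frac{0}{-380} = 0 \left(- \frac{1}{380}\right) = 0$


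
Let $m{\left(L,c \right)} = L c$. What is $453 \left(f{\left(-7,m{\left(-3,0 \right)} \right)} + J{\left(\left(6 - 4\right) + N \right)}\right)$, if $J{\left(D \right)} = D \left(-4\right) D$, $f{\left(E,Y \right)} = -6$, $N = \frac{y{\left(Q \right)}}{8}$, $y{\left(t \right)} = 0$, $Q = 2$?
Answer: $-9966$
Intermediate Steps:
$N = 0$ ($N = \frac{0}{8} = 0 \cdot \frac{1}{8} = 0$)
$J{\left(D \right)} = - 4 D^{2}$ ($J{\left(D \right)} = - 4 D D = - 4 D^{2}$)
$453 \left(f{\left(-7,m{\left(-3,0 \right)} \right)} + J{\left(\left(6 - 4\right) + N \right)}\right) = 453 \left(-6 - 4 \left(\left(6 - 4\right) + 0\right)^{2}\right) = 453 \left(-6 - 4 \left(2 + 0\right)^{2}\right) = 453 \left(-6 - 4 \cdot 2^{2}\right) = 453 \left(-6 - 16\right) = 453 \left(-22\right) = -9966$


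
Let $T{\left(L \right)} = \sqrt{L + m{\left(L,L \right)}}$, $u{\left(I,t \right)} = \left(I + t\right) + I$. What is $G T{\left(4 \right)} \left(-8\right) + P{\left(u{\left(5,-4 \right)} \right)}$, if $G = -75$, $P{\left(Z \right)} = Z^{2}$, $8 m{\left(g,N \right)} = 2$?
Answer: $36 + 300 \sqrt{17} \approx 1272.9$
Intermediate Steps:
$m{\left(g,N \right)} = \frac{1}{4}$ ($m{\left(g,N \right)} = \frac{1}{8} \cdot 2 = \frac{1}{4}$)
$u{\left(I,t \right)} = t + 2 I$
$T{\left(L \right)} = \sqrt{\frac{1}{4} + L}$ ($T{\left(L \right)} = \sqrt{L + \frac{1}{4}} = \sqrt{\frac{1}{4} + L}$)
$G T{\left(4 \right)} \left(-8\right) + P{\left(u{\left(5,-4 \right)} \right)} = - 75 \frac{\sqrt{1 + 4 \cdot 4}}{2} \left(-8\right) + \left(-4 + 2 \cdot 5\right)^{2} = - 75 \frac{\sqrt{1 + 16}}{2} \left(-8\right) + \left(-4 + 10\right)^{2} = - 75 \frac{\sqrt{17}}{2} \left(-8\right) + 6^{2} = - 75 \left(- 4 \sqrt{17}\right) + 36 = 300 \sqrt{17} + 36 = 36 + 300 \sqrt{17}$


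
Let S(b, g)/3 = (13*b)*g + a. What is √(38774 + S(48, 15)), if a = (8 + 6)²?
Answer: √67442 ≈ 259.70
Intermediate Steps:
a = 196 (a = 14² = 196)
S(b, g) = 588 + 39*b*g (S(b, g) = 3*((13*b)*g + 196) = 3*(13*b*g + 196) = 3*(196 + 13*b*g) = 588 + 39*b*g)
√(38774 + S(48, 15)) = √(38774 + (588 + 39*48*15)) = √(38774 + (588 + 28080)) = √(38774 + 28668) = √67442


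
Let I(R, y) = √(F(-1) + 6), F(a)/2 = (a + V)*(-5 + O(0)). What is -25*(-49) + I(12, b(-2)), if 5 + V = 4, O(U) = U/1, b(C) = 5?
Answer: 1225 + √26 ≈ 1230.1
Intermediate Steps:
O(U) = U (O(U) = U*1 = U)
V = -1 (V = -5 + 4 = -1)
F(a) = 10 - 10*a (F(a) = 2*((a - 1)*(-5 + 0)) = 2*((-1 + a)*(-5)) = 2*(5 - 5*a) = 10 - 10*a)
I(R, y) = √26 (I(R, y) = √((10 - 10*(-1)) + 6) = √((10 + 10) + 6) = √(20 + 6) = √26)
-25*(-49) + I(12, b(-2)) = -25*(-49) + √26 = 1225 + √26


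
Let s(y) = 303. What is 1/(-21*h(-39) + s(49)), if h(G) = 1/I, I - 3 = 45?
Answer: 16/4841 ≈ 0.0033051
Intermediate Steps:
I = 48 (I = 3 + 45 = 48)
h(G) = 1/48
1/(-21*h(-39) + s(49)) = 1/(-21*1/48 + 303) = 1/(-7/16 + 303) = 1/(4841/16) = 16/4841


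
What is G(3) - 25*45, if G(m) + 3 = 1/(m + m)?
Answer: -6767/6 ≈ -1127.8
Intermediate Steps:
G(m) = -3 + 1/(2*m) (G(m) = -3 + 1/(m + m) = -3 + 1/(2*m))
G(3) - 25*45 = (-3 + (½)/3) - 25*45 = (-3 + (½)*(⅓)) - 1125 = (-3 + ⅙) - 1125 = -17/6 - 1125 = -6767/6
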